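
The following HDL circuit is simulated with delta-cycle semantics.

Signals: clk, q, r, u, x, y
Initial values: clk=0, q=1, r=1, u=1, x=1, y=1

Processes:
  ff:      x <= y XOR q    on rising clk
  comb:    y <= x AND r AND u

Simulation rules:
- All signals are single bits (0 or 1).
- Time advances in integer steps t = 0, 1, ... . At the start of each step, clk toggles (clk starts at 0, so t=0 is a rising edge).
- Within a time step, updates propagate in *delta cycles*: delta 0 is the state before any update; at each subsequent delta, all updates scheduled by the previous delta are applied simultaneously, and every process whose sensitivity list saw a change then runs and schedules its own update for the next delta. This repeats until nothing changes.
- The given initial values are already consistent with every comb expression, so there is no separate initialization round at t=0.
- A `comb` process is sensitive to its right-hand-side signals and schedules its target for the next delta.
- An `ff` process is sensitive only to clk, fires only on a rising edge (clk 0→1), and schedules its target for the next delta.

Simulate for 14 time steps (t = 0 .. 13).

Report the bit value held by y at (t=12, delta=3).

t0.Δ0 u=1 q=1 clk=0 r=1 y=1 x=1
t0.Δ1 u=1 q=1 clk=1 r=1 y=1 x=1
t0.Δ2 u=1 q=1 clk=1 r=1 y=1 x=0
t0.Δ3 u=1 q=1 clk=1 r=1 y=0 x=0
t1.Δ0 u=1 q=1 clk=1 r=1 y=0 x=0
t1.Δ1 u=1 q=1 clk=0 r=1 y=0 x=0
t2.Δ0 u=1 q=1 clk=0 r=1 y=0 x=0
t2.Δ1 u=1 q=1 clk=1 r=1 y=0 x=0
t2.Δ2 u=1 q=1 clk=1 r=1 y=0 x=1
t2.Δ3 u=1 q=1 clk=1 r=1 y=1 x=1
t3.Δ0 u=1 q=1 clk=1 r=1 y=1 x=1
t3.Δ1 u=1 q=1 clk=0 r=1 y=1 x=1
t4.Δ0 u=1 q=1 clk=0 r=1 y=1 x=1
t4.Δ1 u=1 q=1 clk=1 r=1 y=1 x=1
t4.Δ2 u=1 q=1 clk=1 r=1 y=1 x=0
t4.Δ3 u=1 q=1 clk=1 r=1 y=0 x=0
t5.Δ0 u=1 q=1 clk=1 r=1 y=0 x=0
t5.Δ1 u=1 q=1 clk=0 r=1 y=0 x=0
t6.Δ0 u=1 q=1 clk=0 r=1 y=0 x=0
t6.Δ1 u=1 q=1 clk=1 r=1 y=0 x=0
t6.Δ2 u=1 q=1 clk=1 r=1 y=0 x=1
t6.Δ3 u=1 q=1 clk=1 r=1 y=1 x=1
t7.Δ0 u=1 q=1 clk=1 r=1 y=1 x=1
t7.Δ1 u=1 q=1 clk=0 r=1 y=1 x=1
t8.Δ0 u=1 q=1 clk=0 r=1 y=1 x=1
t8.Δ1 u=1 q=1 clk=1 r=1 y=1 x=1
t8.Δ2 u=1 q=1 clk=1 r=1 y=1 x=0
t8.Δ3 u=1 q=1 clk=1 r=1 y=0 x=0
t9.Δ0 u=1 q=1 clk=1 r=1 y=0 x=0
t9.Δ1 u=1 q=1 clk=0 r=1 y=0 x=0
t10.Δ0 u=1 q=1 clk=0 r=1 y=0 x=0
t10.Δ1 u=1 q=1 clk=1 r=1 y=0 x=0
t10.Δ2 u=1 q=1 clk=1 r=1 y=0 x=1
t10.Δ3 u=1 q=1 clk=1 r=1 y=1 x=1
t11.Δ0 u=1 q=1 clk=1 r=1 y=1 x=1
t11.Δ1 u=1 q=1 clk=0 r=1 y=1 x=1
t12.Δ0 u=1 q=1 clk=0 r=1 y=1 x=1
t12.Δ1 u=1 q=1 clk=1 r=1 y=1 x=1
t12.Δ2 u=1 q=1 clk=1 r=1 y=1 x=0
t12.Δ3 u=1 q=1 clk=1 r=1 y=0 x=0
t13.Δ0 u=1 q=1 clk=1 r=1 y=0 x=0
t13.Δ1 u=1 q=1 clk=0 r=1 y=0 x=0

0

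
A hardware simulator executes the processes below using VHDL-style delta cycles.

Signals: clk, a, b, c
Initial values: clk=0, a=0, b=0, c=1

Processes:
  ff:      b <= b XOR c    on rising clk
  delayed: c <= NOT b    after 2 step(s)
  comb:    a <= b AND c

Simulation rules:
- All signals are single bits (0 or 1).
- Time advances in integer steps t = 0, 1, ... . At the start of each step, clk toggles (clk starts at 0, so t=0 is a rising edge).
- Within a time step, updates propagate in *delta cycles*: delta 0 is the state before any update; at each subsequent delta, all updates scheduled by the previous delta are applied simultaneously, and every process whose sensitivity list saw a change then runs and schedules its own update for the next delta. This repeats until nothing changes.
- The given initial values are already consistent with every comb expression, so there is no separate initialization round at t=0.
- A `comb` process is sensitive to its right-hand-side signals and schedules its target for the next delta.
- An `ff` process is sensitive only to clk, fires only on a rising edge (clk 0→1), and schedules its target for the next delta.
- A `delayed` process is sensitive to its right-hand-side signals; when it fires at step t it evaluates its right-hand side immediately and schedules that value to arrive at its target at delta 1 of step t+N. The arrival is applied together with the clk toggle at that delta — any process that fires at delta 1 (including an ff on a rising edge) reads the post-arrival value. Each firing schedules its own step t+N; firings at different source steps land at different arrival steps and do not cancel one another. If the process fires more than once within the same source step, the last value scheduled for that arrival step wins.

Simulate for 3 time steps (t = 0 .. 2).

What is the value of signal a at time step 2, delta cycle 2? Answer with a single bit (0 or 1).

0

[bits: c,b,a,clk]
t=0: Δ0=1000 Δ1=1001 Δ2=1101 Δ3=1111 | 3Δ
t=1: Δ0=1111 Δ1=1110 | 1Δ
t=2: Δ0=1110 Δ1=0111 Δ2=0101 | 2Δ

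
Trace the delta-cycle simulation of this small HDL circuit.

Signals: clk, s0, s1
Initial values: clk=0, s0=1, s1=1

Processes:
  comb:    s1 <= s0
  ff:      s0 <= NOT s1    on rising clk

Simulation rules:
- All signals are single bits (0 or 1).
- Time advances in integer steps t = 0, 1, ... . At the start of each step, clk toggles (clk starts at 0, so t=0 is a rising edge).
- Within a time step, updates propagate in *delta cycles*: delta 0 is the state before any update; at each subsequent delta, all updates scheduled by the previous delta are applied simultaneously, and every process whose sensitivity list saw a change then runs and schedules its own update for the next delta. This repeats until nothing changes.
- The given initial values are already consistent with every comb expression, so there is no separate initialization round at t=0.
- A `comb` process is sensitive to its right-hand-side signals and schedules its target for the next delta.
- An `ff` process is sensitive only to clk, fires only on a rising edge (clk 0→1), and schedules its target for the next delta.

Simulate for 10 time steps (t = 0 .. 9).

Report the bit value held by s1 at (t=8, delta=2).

[bits: s0,clk,s1]
t=0: Δ0=101 Δ1=111 Δ2=011 Δ3=010 | 3Δ
t=1: Δ0=010 Δ1=000 | 1Δ
t=2: Δ0=000 Δ1=010 Δ2=110 Δ3=111 | 3Δ
t=3: Δ0=111 Δ1=101 | 1Δ
t=4: Δ0=101 Δ1=111 Δ2=011 Δ3=010 | 3Δ
t=5: Δ0=010 Δ1=000 | 1Δ
t=6: Δ0=000 Δ1=010 Δ2=110 Δ3=111 | 3Δ
t=7: Δ0=111 Δ1=101 | 1Δ
t=8: Δ0=101 Δ1=111 Δ2=011 Δ3=010 | 3Δ
t=9: Δ0=010 Δ1=000 | 1Δ

1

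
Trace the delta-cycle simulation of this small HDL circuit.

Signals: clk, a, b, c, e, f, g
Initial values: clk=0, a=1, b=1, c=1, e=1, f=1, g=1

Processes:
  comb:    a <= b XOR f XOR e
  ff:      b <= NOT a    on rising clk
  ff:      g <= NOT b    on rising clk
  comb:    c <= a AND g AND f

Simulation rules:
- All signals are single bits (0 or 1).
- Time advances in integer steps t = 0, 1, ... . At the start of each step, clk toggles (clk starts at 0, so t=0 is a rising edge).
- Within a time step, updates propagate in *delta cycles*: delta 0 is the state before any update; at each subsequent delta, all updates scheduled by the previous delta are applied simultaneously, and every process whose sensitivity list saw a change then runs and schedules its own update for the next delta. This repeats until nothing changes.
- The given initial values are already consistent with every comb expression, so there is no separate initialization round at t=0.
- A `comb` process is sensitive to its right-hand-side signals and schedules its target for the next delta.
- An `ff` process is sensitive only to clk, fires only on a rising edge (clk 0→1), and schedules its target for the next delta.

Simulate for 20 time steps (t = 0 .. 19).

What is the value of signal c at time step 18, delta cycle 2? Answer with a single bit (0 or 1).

0

t0.Δ0 b=1 a=1 f=1 clk=0 e=1 g=1 c=1
t0.Δ1 b=1 a=1 f=1 clk=1 e=1 g=1 c=1
t0.Δ2 b=0 a=1 f=1 clk=1 e=1 g=0 c=1
t0.Δ3 b=0 a=0 f=1 clk=1 e=1 g=0 c=0
t1.Δ0 b=0 a=0 f=1 clk=1 e=1 g=0 c=0
t1.Δ1 b=0 a=0 f=1 clk=0 e=1 g=0 c=0
t2.Δ0 b=0 a=0 f=1 clk=0 e=1 g=0 c=0
t2.Δ1 b=0 a=0 f=1 clk=1 e=1 g=0 c=0
t2.Δ2 b=1 a=0 f=1 clk=1 e=1 g=1 c=0
t2.Δ3 b=1 a=1 f=1 clk=1 e=1 g=1 c=0
t2.Δ4 b=1 a=1 f=1 clk=1 e=1 g=1 c=1
t3.Δ0 b=1 a=1 f=1 clk=1 e=1 g=1 c=1
t3.Δ1 b=1 a=1 f=1 clk=0 e=1 g=1 c=1
t4.Δ0 b=1 a=1 f=1 clk=0 e=1 g=1 c=1
t4.Δ1 b=1 a=1 f=1 clk=1 e=1 g=1 c=1
t4.Δ2 b=0 a=1 f=1 clk=1 e=1 g=0 c=1
t4.Δ3 b=0 a=0 f=1 clk=1 e=1 g=0 c=0
t5.Δ0 b=0 a=0 f=1 clk=1 e=1 g=0 c=0
t5.Δ1 b=0 a=0 f=1 clk=0 e=1 g=0 c=0
t6.Δ0 b=0 a=0 f=1 clk=0 e=1 g=0 c=0
t6.Δ1 b=0 a=0 f=1 clk=1 e=1 g=0 c=0
t6.Δ2 b=1 a=0 f=1 clk=1 e=1 g=1 c=0
t6.Δ3 b=1 a=1 f=1 clk=1 e=1 g=1 c=0
t6.Δ4 b=1 a=1 f=1 clk=1 e=1 g=1 c=1
t7.Δ0 b=1 a=1 f=1 clk=1 e=1 g=1 c=1
t7.Δ1 b=1 a=1 f=1 clk=0 e=1 g=1 c=1
t8.Δ0 b=1 a=1 f=1 clk=0 e=1 g=1 c=1
t8.Δ1 b=1 a=1 f=1 clk=1 e=1 g=1 c=1
t8.Δ2 b=0 a=1 f=1 clk=1 e=1 g=0 c=1
t8.Δ3 b=0 a=0 f=1 clk=1 e=1 g=0 c=0
t9.Δ0 b=0 a=0 f=1 clk=1 e=1 g=0 c=0
t9.Δ1 b=0 a=0 f=1 clk=0 e=1 g=0 c=0
t10.Δ0 b=0 a=0 f=1 clk=0 e=1 g=0 c=0
t10.Δ1 b=0 a=0 f=1 clk=1 e=1 g=0 c=0
t10.Δ2 b=1 a=0 f=1 clk=1 e=1 g=1 c=0
t10.Δ3 b=1 a=1 f=1 clk=1 e=1 g=1 c=0
t10.Δ4 b=1 a=1 f=1 clk=1 e=1 g=1 c=1
t11.Δ0 b=1 a=1 f=1 clk=1 e=1 g=1 c=1
t11.Δ1 b=1 a=1 f=1 clk=0 e=1 g=1 c=1
t12.Δ0 b=1 a=1 f=1 clk=0 e=1 g=1 c=1
t12.Δ1 b=1 a=1 f=1 clk=1 e=1 g=1 c=1
t12.Δ2 b=0 a=1 f=1 clk=1 e=1 g=0 c=1
t12.Δ3 b=0 a=0 f=1 clk=1 e=1 g=0 c=0
t13.Δ0 b=0 a=0 f=1 clk=1 e=1 g=0 c=0
t13.Δ1 b=0 a=0 f=1 clk=0 e=1 g=0 c=0
t14.Δ0 b=0 a=0 f=1 clk=0 e=1 g=0 c=0
t14.Δ1 b=0 a=0 f=1 clk=1 e=1 g=0 c=0
t14.Δ2 b=1 a=0 f=1 clk=1 e=1 g=1 c=0
t14.Δ3 b=1 a=1 f=1 clk=1 e=1 g=1 c=0
t14.Δ4 b=1 a=1 f=1 clk=1 e=1 g=1 c=1
t15.Δ0 b=1 a=1 f=1 clk=1 e=1 g=1 c=1
t15.Δ1 b=1 a=1 f=1 clk=0 e=1 g=1 c=1
t16.Δ0 b=1 a=1 f=1 clk=0 e=1 g=1 c=1
t16.Δ1 b=1 a=1 f=1 clk=1 e=1 g=1 c=1
t16.Δ2 b=0 a=1 f=1 clk=1 e=1 g=0 c=1
t16.Δ3 b=0 a=0 f=1 clk=1 e=1 g=0 c=0
t17.Δ0 b=0 a=0 f=1 clk=1 e=1 g=0 c=0
t17.Δ1 b=0 a=0 f=1 clk=0 e=1 g=0 c=0
t18.Δ0 b=0 a=0 f=1 clk=0 e=1 g=0 c=0
t18.Δ1 b=0 a=0 f=1 clk=1 e=1 g=0 c=0
t18.Δ2 b=1 a=0 f=1 clk=1 e=1 g=1 c=0
t18.Δ3 b=1 a=1 f=1 clk=1 e=1 g=1 c=0
t18.Δ4 b=1 a=1 f=1 clk=1 e=1 g=1 c=1
t19.Δ0 b=1 a=1 f=1 clk=1 e=1 g=1 c=1
t19.Δ1 b=1 a=1 f=1 clk=0 e=1 g=1 c=1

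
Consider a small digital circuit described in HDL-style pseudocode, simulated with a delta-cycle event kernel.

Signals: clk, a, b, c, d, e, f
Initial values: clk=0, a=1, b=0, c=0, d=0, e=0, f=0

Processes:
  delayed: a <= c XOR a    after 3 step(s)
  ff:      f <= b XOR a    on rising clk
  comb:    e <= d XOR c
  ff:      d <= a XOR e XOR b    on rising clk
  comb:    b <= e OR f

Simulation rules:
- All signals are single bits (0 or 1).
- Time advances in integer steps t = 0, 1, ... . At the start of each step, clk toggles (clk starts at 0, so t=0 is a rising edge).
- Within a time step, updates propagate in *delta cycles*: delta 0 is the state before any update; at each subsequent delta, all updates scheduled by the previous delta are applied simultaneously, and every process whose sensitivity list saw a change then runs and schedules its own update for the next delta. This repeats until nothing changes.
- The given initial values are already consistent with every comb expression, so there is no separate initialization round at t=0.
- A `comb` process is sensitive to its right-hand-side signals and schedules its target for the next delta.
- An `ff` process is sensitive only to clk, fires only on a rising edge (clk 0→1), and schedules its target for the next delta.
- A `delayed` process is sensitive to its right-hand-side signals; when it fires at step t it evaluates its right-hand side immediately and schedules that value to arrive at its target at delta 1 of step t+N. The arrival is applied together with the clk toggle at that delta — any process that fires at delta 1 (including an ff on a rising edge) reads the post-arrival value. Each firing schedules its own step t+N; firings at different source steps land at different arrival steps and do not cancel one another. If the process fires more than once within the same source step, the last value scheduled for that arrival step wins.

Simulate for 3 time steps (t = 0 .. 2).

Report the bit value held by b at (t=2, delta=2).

t0.Δ0 b=0 e=0 f=0 d=0 clk=0 c=0 a=1
t0.Δ1 b=0 e=0 f=0 d=0 clk=1 c=0 a=1
t0.Δ2 b=0 e=0 f=1 d=1 clk=1 c=0 a=1
t0.Δ3 b=1 e=1 f=1 d=1 clk=1 c=0 a=1
t1.Δ0 b=1 e=1 f=1 d=1 clk=1 c=0 a=1
t1.Δ1 b=1 e=1 f=1 d=1 clk=0 c=0 a=1
t2.Δ0 b=1 e=1 f=1 d=1 clk=0 c=0 a=1
t2.Δ1 b=1 e=1 f=1 d=1 clk=1 c=0 a=1
t2.Δ2 b=1 e=1 f=0 d=1 clk=1 c=0 a=1

1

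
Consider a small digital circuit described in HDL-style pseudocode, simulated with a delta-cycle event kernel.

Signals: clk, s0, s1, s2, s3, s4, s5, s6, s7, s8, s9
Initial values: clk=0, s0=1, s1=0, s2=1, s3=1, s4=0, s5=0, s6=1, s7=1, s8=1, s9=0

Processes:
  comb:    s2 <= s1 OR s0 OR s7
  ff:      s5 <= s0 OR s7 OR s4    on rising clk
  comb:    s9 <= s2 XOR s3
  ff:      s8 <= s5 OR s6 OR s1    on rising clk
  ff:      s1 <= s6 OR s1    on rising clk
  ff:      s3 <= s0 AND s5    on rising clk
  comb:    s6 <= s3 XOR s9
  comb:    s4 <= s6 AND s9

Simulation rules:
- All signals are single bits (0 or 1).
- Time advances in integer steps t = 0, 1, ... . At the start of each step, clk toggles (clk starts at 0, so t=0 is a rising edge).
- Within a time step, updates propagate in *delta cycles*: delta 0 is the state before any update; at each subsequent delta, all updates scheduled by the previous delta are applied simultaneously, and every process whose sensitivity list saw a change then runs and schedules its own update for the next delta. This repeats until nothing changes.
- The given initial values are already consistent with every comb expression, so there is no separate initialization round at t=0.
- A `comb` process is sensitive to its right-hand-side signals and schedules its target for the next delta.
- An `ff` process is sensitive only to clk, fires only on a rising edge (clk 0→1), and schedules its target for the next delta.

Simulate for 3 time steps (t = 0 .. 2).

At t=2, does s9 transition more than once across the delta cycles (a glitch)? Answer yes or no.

t=0 Δ0: s1=0 s4=0 s6=1 s7=1 s8=1 s0=1 s2=1 s5=0 s9=0 clk=0 s3=1
  Δ1: clk:0→1
  Δ2: s1:0→1, s5:0→1, s3:1→0
  Δ3: s6:1→0, s9:0→1
  Δ4: s6:0→1
  Δ5: s4:0→1
  (5Δ to stable)
t=1 Δ0: s1=1 s4=1 s6=1 s7=1 s8=1 s0=1 s2=1 s5=1 s9=1 clk=1 s3=0
  Δ1: clk:1→0
  (1Δ to stable)
t=2 Δ0: s1=1 s4=1 s6=1 s7=1 s8=1 s0=1 s2=1 s5=1 s9=1 clk=0 s3=0
  Δ1: clk:0→1
  Δ2: s3:0→1
  Δ3: s6:1→0, s9:1→0
  Δ4: s4:1→0, s6:0→1
  (4Δ to stable)

no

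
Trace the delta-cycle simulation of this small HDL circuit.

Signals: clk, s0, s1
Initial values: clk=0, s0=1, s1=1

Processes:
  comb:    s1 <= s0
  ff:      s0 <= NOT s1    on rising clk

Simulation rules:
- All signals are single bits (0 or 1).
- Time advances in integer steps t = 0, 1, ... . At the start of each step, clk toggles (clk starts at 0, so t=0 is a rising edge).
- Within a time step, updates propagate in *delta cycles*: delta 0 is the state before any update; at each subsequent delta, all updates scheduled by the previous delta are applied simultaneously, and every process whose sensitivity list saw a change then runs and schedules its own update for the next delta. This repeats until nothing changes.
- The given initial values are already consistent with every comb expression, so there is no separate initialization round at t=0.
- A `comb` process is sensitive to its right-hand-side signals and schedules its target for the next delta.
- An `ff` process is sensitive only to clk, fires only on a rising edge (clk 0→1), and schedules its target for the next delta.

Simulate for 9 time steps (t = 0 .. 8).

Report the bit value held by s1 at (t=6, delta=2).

0

t=0 Δ0: s0=1 clk=0 s1=1
  Δ1: clk:0→1
  Δ2: s0:1→0
  Δ3: s1:1→0
  (3Δ to stable)
t=1 Δ0: s0=0 clk=1 s1=0
  Δ1: clk:1→0
  (1Δ to stable)
t=2 Δ0: s0=0 clk=0 s1=0
  Δ1: clk:0→1
  Δ2: s0:0→1
  Δ3: s1:0→1
  (3Δ to stable)
t=3 Δ0: s0=1 clk=1 s1=1
  Δ1: clk:1→0
  (1Δ to stable)
t=4 Δ0: s0=1 clk=0 s1=1
  Δ1: clk:0→1
  Δ2: s0:1→0
  Δ3: s1:1→0
  (3Δ to stable)
t=5 Δ0: s0=0 clk=1 s1=0
  Δ1: clk:1→0
  (1Δ to stable)
t=6 Δ0: s0=0 clk=0 s1=0
  Δ1: clk:0→1
  Δ2: s0:0→1
  Δ3: s1:0→1
  (3Δ to stable)
t=7 Δ0: s0=1 clk=1 s1=1
  Δ1: clk:1→0
  (1Δ to stable)
t=8 Δ0: s0=1 clk=0 s1=1
  Δ1: clk:0→1
  Δ2: s0:1→0
  Δ3: s1:1→0
  (3Δ to stable)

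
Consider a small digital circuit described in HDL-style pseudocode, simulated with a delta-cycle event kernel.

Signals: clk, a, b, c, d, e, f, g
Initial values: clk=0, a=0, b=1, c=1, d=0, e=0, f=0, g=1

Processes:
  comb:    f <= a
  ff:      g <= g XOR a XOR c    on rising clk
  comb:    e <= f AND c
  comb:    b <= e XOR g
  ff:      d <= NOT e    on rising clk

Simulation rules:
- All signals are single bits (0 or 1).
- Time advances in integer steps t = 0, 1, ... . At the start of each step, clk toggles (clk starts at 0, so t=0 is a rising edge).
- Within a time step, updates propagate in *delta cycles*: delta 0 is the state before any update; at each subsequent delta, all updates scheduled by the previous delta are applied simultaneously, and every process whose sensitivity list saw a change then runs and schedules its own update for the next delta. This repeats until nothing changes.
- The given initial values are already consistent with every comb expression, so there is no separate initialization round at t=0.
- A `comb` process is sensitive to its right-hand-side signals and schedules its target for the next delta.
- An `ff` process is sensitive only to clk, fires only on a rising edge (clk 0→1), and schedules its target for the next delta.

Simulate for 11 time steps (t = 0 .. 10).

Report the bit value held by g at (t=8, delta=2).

0

t=0 Δ0: g=1 a=0 f=0 c=1 b=1 e=0 d=0 clk=0
  Δ1: clk:0→1
  Δ2: g:1→0, d:0→1
  Δ3: b:1→0
  (3Δ to stable)
t=1 Δ0: g=0 a=0 f=0 c=1 b=0 e=0 d=1 clk=1
  Δ1: clk:1→0
  (1Δ to stable)
t=2 Δ0: g=0 a=0 f=0 c=1 b=0 e=0 d=1 clk=0
  Δ1: clk:0→1
  Δ2: g:0→1
  Δ3: b:0→1
  (3Δ to stable)
t=3 Δ0: g=1 a=0 f=0 c=1 b=1 e=0 d=1 clk=1
  Δ1: clk:1→0
  (1Δ to stable)
t=4 Δ0: g=1 a=0 f=0 c=1 b=1 e=0 d=1 clk=0
  Δ1: clk:0→1
  Δ2: g:1→0
  Δ3: b:1→0
  (3Δ to stable)
t=5 Δ0: g=0 a=0 f=0 c=1 b=0 e=0 d=1 clk=1
  Δ1: clk:1→0
  (1Δ to stable)
t=6 Δ0: g=0 a=0 f=0 c=1 b=0 e=0 d=1 clk=0
  Δ1: clk:0→1
  Δ2: g:0→1
  Δ3: b:0→1
  (3Δ to stable)
t=7 Δ0: g=1 a=0 f=0 c=1 b=1 e=0 d=1 clk=1
  Δ1: clk:1→0
  (1Δ to stable)
t=8 Δ0: g=1 a=0 f=0 c=1 b=1 e=0 d=1 clk=0
  Δ1: clk:0→1
  Δ2: g:1→0
  Δ3: b:1→0
  (3Δ to stable)
t=9 Δ0: g=0 a=0 f=0 c=1 b=0 e=0 d=1 clk=1
  Δ1: clk:1→0
  (1Δ to stable)
t=10 Δ0: g=0 a=0 f=0 c=1 b=0 e=0 d=1 clk=0
  Δ1: clk:0→1
  Δ2: g:0→1
  Δ3: b:0→1
  (3Δ to stable)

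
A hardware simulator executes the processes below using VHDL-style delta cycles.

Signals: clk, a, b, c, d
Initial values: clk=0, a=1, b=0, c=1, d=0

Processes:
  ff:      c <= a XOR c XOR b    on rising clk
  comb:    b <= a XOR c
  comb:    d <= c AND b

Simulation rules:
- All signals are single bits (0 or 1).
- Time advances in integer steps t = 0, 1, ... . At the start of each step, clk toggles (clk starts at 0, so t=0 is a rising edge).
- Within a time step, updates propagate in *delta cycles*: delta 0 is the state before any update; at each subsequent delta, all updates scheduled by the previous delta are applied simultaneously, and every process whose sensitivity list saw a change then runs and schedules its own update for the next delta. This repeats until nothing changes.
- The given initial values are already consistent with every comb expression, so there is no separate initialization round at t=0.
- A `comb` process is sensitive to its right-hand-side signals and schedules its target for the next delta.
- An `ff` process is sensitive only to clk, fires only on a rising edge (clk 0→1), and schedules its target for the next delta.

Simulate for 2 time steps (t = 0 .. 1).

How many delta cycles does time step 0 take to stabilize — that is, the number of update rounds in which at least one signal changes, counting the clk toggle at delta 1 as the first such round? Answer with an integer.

3

t0.Δ0 a=1 d=0 c=1 clk=0 b=0
t0.Δ1 a=1 d=0 c=1 clk=1 b=0
t0.Δ2 a=1 d=0 c=0 clk=1 b=0
t0.Δ3 a=1 d=0 c=0 clk=1 b=1
t1.Δ0 a=1 d=0 c=0 clk=1 b=1
t1.Δ1 a=1 d=0 c=0 clk=0 b=1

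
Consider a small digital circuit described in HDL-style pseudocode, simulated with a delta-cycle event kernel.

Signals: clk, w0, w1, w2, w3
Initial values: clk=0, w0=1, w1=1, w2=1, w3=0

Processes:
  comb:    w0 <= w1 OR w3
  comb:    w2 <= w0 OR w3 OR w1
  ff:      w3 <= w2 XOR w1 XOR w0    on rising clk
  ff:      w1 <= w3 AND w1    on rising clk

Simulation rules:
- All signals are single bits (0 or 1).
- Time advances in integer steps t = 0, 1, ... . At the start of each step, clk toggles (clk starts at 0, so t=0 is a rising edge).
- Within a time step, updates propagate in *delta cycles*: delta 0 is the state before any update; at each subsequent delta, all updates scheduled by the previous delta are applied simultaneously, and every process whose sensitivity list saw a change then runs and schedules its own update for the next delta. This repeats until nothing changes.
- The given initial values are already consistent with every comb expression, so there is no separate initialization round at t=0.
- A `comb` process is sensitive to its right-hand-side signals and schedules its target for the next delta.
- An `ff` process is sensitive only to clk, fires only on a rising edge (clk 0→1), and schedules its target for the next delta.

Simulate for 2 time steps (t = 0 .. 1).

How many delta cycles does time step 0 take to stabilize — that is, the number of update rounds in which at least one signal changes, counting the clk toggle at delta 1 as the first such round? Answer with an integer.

2

t=0 Δ0: w0=1 clk=0 w3=0 w1=1 w2=1
  Δ1: clk:0→1
  Δ2: w3:0→1, w1:1→0
  (2Δ to stable)
t=1 Δ0: w0=1 clk=1 w3=1 w1=0 w2=1
  Δ1: clk:1→0
  (1Δ to stable)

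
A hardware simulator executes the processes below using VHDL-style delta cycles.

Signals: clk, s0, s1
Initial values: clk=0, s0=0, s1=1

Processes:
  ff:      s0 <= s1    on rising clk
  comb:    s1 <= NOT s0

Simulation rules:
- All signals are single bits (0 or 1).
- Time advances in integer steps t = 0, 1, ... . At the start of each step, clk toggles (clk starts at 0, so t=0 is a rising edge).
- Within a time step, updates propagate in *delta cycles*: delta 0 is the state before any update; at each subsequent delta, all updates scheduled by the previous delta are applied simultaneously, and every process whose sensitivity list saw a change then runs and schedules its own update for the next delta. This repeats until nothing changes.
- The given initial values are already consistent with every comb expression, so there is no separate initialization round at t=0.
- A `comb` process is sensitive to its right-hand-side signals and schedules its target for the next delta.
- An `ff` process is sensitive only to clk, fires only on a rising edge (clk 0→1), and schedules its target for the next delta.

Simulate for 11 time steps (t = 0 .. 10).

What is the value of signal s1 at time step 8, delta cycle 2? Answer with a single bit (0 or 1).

1

t0.Δ0 s1=1 clk=0 s0=0
t0.Δ1 s1=1 clk=1 s0=0
t0.Δ2 s1=1 clk=1 s0=1
t0.Δ3 s1=0 clk=1 s0=1
t1.Δ0 s1=0 clk=1 s0=1
t1.Δ1 s1=0 clk=0 s0=1
t2.Δ0 s1=0 clk=0 s0=1
t2.Δ1 s1=0 clk=1 s0=1
t2.Δ2 s1=0 clk=1 s0=0
t2.Δ3 s1=1 clk=1 s0=0
t3.Δ0 s1=1 clk=1 s0=0
t3.Δ1 s1=1 clk=0 s0=0
t4.Δ0 s1=1 clk=0 s0=0
t4.Δ1 s1=1 clk=1 s0=0
t4.Δ2 s1=1 clk=1 s0=1
t4.Δ3 s1=0 clk=1 s0=1
t5.Δ0 s1=0 clk=1 s0=1
t5.Δ1 s1=0 clk=0 s0=1
t6.Δ0 s1=0 clk=0 s0=1
t6.Δ1 s1=0 clk=1 s0=1
t6.Δ2 s1=0 clk=1 s0=0
t6.Δ3 s1=1 clk=1 s0=0
t7.Δ0 s1=1 clk=1 s0=0
t7.Δ1 s1=1 clk=0 s0=0
t8.Δ0 s1=1 clk=0 s0=0
t8.Δ1 s1=1 clk=1 s0=0
t8.Δ2 s1=1 clk=1 s0=1
t8.Δ3 s1=0 clk=1 s0=1
t9.Δ0 s1=0 clk=1 s0=1
t9.Δ1 s1=0 clk=0 s0=1
t10.Δ0 s1=0 clk=0 s0=1
t10.Δ1 s1=0 clk=1 s0=1
t10.Δ2 s1=0 clk=1 s0=0
t10.Δ3 s1=1 clk=1 s0=0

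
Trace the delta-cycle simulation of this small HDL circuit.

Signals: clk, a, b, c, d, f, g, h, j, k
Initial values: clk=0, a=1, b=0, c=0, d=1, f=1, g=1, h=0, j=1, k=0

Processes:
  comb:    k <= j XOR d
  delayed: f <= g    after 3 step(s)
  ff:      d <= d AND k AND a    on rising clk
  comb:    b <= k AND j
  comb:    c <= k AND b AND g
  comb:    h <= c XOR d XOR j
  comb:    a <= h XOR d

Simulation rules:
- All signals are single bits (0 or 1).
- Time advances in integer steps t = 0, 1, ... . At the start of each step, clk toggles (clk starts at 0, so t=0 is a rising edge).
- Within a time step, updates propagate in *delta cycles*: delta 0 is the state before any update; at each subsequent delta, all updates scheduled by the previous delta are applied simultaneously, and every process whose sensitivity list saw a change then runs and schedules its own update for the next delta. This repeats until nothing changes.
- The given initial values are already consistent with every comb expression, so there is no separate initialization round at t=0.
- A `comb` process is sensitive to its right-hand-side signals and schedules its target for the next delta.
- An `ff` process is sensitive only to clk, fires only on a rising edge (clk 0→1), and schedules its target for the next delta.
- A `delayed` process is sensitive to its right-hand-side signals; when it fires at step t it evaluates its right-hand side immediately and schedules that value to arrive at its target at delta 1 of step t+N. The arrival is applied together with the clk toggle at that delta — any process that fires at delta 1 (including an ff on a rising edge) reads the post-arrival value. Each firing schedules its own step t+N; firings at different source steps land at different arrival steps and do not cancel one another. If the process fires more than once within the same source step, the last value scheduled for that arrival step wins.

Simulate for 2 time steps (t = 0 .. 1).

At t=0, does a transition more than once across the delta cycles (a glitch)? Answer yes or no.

t=0 Δ0: clk=0 c=0 d=1 b=0 g=1 k=0 j=1 h=0 f=1 a=1
  Δ1: clk:0→1
  Δ2: d:1→0
  Δ3: k:0→1, h:0→1, a:1→0
  Δ4: b:0→1, a:0→1
  Δ5: c:0→1
  Δ6: h:1→0
  Δ7: a:1→0
  (7Δ to stable)
t=1 Δ0: clk=1 c=1 d=0 b=1 g=1 k=1 j=1 h=0 f=1 a=0
  Δ1: clk:1→0
  (1Δ to stable)

yes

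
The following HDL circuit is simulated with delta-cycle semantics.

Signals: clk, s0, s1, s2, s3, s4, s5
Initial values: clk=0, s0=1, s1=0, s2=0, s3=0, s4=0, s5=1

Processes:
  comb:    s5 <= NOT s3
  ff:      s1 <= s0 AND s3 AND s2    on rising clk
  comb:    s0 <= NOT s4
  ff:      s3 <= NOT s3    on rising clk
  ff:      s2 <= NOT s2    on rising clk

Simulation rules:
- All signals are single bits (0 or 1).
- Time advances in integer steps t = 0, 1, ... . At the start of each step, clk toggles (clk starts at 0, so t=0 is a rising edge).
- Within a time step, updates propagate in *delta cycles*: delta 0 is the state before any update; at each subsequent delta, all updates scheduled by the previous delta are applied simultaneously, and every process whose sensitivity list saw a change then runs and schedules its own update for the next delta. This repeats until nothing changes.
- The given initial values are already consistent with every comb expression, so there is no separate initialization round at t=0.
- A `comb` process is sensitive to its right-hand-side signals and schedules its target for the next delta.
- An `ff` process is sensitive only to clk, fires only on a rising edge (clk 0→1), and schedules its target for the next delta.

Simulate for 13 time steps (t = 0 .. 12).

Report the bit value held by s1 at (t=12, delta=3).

[bits: s5,s0,s3,clk,s4,s2,s1]
t=0: Δ0=1100000 Δ1=1101000 Δ2=1111010 Δ3=0111010 | 3Δ
t=1: Δ0=0111010 Δ1=0110010 | 1Δ
t=2: Δ0=0110010 Δ1=0111010 Δ2=0101001 Δ3=1101001 | 3Δ
t=3: Δ0=1101001 Δ1=1100001 | 1Δ
t=4: Δ0=1100001 Δ1=1101001 Δ2=1111010 Δ3=0111010 | 3Δ
t=5: Δ0=0111010 Δ1=0110010 | 1Δ
t=6: Δ0=0110010 Δ1=0111010 Δ2=0101001 Δ3=1101001 | 3Δ
t=7: Δ0=1101001 Δ1=1100001 | 1Δ
t=8: Δ0=1100001 Δ1=1101001 Δ2=1111010 Δ3=0111010 | 3Δ
t=9: Δ0=0111010 Δ1=0110010 | 1Δ
t=10: Δ0=0110010 Δ1=0111010 Δ2=0101001 Δ3=1101001 | 3Δ
t=11: Δ0=1101001 Δ1=1100001 | 1Δ
t=12: Δ0=1100001 Δ1=1101001 Δ2=1111010 Δ3=0111010 | 3Δ

0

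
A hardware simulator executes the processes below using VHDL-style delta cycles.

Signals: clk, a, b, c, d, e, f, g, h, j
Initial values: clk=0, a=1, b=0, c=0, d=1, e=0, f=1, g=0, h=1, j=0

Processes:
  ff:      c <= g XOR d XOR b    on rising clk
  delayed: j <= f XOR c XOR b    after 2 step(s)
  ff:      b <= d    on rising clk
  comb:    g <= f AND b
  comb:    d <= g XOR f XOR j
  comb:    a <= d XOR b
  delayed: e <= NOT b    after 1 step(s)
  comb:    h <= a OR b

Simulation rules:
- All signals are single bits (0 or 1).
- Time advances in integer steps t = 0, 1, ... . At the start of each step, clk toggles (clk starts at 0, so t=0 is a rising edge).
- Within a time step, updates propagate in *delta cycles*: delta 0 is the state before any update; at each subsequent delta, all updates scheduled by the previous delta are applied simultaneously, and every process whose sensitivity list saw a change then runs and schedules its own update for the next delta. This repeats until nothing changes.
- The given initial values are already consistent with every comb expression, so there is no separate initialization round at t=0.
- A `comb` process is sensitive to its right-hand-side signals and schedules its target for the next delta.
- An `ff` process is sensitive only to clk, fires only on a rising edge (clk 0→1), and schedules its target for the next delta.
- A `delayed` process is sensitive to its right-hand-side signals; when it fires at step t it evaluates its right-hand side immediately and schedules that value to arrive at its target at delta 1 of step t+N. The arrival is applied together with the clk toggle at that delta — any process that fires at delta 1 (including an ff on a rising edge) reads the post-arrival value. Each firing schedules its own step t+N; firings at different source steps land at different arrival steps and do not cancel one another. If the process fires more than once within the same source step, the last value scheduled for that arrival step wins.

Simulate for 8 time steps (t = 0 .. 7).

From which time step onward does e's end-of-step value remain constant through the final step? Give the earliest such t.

t=0 Δ0: e=0 clk=0 c=0 j=0 h=1 b=0 f=1 a=1 g=0 d=1
  Δ1: clk:0→1
  Δ2: c:0→1, b:0→1
  Δ3: a:1→0, g:0→1
  Δ4: d:1→0
  Δ5: a:0→1
  (5Δ to stable)
t=1 Δ0: e=0 clk=1 c=1 j=0 h=1 b=1 f=1 a=1 g=1 d=0
  Δ1: clk:1→0
  (1Δ to stable)
t=2 Δ0: e=0 clk=0 c=1 j=0 h=1 b=1 f=1 a=1 g=1 d=0
  Δ1: clk:0→1, j:0→1
  Δ2: c:1→0, b:1→0, d:0→1
  Δ3: g:1→0
  Δ4: d:1→0
  Δ5: a:1→0
  Δ6: h:1→0
  (6Δ to stable)
t=3 Δ0: e=0 clk=1 c=0 j=1 h=0 b=0 f=1 a=0 g=0 d=0
  Δ1: e:0→1, clk:1→0
  (1Δ to stable)
t=4 Δ0: e=1 clk=0 c=0 j=1 h=0 b=0 f=1 a=0 g=0 d=0
  Δ1: clk:0→1
  (1Δ to stable)
t=5 Δ0: e=1 clk=1 c=0 j=1 h=0 b=0 f=1 a=0 g=0 d=0
  Δ1: clk:1→0
  (1Δ to stable)
t=6 Δ0: e=1 clk=0 c=0 j=1 h=0 b=0 f=1 a=0 g=0 d=0
  Δ1: clk:0→1
  (1Δ to stable)
t=7 Δ0: e=1 clk=1 c=0 j=1 h=0 b=0 f=1 a=0 g=0 d=0
  Δ1: clk:1→0
  (1Δ to stable)

3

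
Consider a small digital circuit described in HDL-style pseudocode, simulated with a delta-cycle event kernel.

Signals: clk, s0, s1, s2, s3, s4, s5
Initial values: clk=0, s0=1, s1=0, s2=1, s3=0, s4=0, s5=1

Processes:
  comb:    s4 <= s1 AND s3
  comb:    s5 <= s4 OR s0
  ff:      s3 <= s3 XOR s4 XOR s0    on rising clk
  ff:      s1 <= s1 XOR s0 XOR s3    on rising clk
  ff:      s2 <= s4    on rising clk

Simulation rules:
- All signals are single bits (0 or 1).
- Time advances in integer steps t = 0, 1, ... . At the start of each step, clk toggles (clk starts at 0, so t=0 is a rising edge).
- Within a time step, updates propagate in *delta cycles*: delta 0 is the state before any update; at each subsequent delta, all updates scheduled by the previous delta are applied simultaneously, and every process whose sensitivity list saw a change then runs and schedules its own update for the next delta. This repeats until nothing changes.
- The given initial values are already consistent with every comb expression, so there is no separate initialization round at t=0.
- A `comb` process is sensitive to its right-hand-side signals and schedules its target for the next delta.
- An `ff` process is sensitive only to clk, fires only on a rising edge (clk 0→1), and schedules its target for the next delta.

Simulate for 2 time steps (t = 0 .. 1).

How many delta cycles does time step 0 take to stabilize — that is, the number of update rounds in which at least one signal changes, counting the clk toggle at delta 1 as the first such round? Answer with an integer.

3

[bits: s5,s3,s4,s0,s2,s1,clk]
t=0: Δ0=1001100 Δ1=1001101 Δ2=1101011 Δ3=1111011 | 3Δ
t=1: Δ0=1111011 Δ1=1111010 | 1Δ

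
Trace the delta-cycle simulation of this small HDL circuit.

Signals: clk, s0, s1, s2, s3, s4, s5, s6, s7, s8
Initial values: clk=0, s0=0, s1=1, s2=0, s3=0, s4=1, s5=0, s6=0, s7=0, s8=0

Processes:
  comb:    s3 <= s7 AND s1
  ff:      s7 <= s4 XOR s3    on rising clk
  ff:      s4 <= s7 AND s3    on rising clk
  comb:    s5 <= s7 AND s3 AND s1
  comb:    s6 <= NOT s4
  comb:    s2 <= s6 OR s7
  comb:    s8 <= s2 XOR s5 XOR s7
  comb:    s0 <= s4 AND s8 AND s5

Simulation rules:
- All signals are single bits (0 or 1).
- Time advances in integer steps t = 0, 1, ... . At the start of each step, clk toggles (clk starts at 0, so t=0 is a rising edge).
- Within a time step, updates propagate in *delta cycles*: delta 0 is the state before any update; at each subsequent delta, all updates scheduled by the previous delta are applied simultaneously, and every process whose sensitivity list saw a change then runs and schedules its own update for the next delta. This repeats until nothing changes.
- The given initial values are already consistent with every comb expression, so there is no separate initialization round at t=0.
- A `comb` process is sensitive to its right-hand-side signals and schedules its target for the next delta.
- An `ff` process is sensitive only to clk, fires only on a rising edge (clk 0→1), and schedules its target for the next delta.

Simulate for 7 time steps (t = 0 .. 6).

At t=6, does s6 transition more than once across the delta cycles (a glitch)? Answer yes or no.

t=0 Δ0: s7=0 s3=0 clk=0 s8=0 s0=0 s1=1 s6=0 s4=1 s5=0 s2=0
  Δ1: clk:0→1
  Δ2: s7:0→1, s4:1→0
  Δ3: s3:0→1, s8:0→1, s6:0→1, s2:0→1
  Δ4: s8:1→0, s5:0→1
  Δ5: s8:0→1
  (5Δ to stable)
t=1 Δ0: s7=1 s3=1 clk=1 s8=1 s0=0 s1=1 s6=1 s4=0 s5=1 s2=1
  Δ1: clk:1→0
  (1Δ to stable)
t=2 Δ0: s7=1 s3=1 clk=0 s8=1 s0=0 s1=1 s6=1 s4=0 s5=1 s2=1
  Δ1: clk:0→1
  Δ2: s4:0→1
  Δ3: s0:0→1, s6:1→0
  (3Δ to stable)
t=3 Δ0: s7=1 s3=1 clk=1 s8=1 s0=1 s1=1 s6=0 s4=1 s5=1 s2=1
  Δ1: clk:1→0
  (1Δ to stable)
t=4 Δ0: s7=1 s3=1 clk=0 s8=1 s0=1 s1=1 s6=0 s4=1 s5=1 s2=1
  Δ1: clk:0→1
  Δ2: s7:1→0
  Δ3: s3:1→0, s8:1→0, s5:1→0, s2:1→0
  Δ4: s0:1→0
  (4Δ to stable)
t=5 Δ0: s7=0 s3=0 clk=1 s8=0 s0=0 s1=1 s6=0 s4=1 s5=0 s2=0
  Δ1: clk:1→0
  (1Δ to stable)
t=6 Δ0: s7=0 s3=0 clk=0 s8=0 s0=0 s1=1 s6=0 s4=1 s5=0 s2=0
  Δ1: clk:0→1
  Δ2: s7:0→1, s4:1→0
  Δ3: s3:0→1, s8:0→1, s6:0→1, s2:0→1
  Δ4: s8:1→0, s5:0→1
  Δ5: s8:0→1
  (5Δ to stable)

no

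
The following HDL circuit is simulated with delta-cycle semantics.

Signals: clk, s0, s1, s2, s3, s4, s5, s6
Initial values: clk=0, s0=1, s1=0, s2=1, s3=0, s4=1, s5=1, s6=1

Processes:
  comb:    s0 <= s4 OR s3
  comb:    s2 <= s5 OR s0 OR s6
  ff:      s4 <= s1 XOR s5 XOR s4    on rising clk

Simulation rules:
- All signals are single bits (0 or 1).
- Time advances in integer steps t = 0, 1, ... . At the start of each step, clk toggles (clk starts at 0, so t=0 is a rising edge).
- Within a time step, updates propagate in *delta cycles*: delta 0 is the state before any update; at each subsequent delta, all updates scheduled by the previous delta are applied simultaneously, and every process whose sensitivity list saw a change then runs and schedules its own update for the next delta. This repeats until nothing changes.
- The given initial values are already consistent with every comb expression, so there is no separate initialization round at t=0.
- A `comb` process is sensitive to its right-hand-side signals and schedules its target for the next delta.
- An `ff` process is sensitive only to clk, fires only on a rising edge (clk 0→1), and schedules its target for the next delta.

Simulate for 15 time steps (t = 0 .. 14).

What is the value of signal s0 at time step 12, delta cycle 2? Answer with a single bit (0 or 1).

t0.Δ0 s5=1 s0=1 clk=0 s4=1 s6=1 s1=0 s2=1 s3=0
t0.Δ1 s5=1 s0=1 clk=1 s4=1 s6=1 s1=0 s2=1 s3=0
t0.Δ2 s5=1 s0=1 clk=1 s4=0 s6=1 s1=0 s2=1 s3=0
t0.Δ3 s5=1 s0=0 clk=1 s4=0 s6=1 s1=0 s2=1 s3=0
t1.Δ0 s5=1 s0=0 clk=1 s4=0 s6=1 s1=0 s2=1 s3=0
t1.Δ1 s5=1 s0=0 clk=0 s4=0 s6=1 s1=0 s2=1 s3=0
t2.Δ0 s5=1 s0=0 clk=0 s4=0 s6=1 s1=0 s2=1 s3=0
t2.Δ1 s5=1 s0=0 clk=1 s4=0 s6=1 s1=0 s2=1 s3=0
t2.Δ2 s5=1 s0=0 clk=1 s4=1 s6=1 s1=0 s2=1 s3=0
t2.Δ3 s5=1 s0=1 clk=1 s4=1 s6=1 s1=0 s2=1 s3=0
t3.Δ0 s5=1 s0=1 clk=1 s4=1 s6=1 s1=0 s2=1 s3=0
t3.Δ1 s5=1 s0=1 clk=0 s4=1 s6=1 s1=0 s2=1 s3=0
t4.Δ0 s5=1 s0=1 clk=0 s4=1 s6=1 s1=0 s2=1 s3=0
t4.Δ1 s5=1 s0=1 clk=1 s4=1 s6=1 s1=0 s2=1 s3=0
t4.Δ2 s5=1 s0=1 clk=1 s4=0 s6=1 s1=0 s2=1 s3=0
t4.Δ3 s5=1 s0=0 clk=1 s4=0 s6=1 s1=0 s2=1 s3=0
t5.Δ0 s5=1 s0=0 clk=1 s4=0 s6=1 s1=0 s2=1 s3=0
t5.Δ1 s5=1 s0=0 clk=0 s4=0 s6=1 s1=0 s2=1 s3=0
t6.Δ0 s5=1 s0=0 clk=0 s4=0 s6=1 s1=0 s2=1 s3=0
t6.Δ1 s5=1 s0=0 clk=1 s4=0 s6=1 s1=0 s2=1 s3=0
t6.Δ2 s5=1 s0=0 clk=1 s4=1 s6=1 s1=0 s2=1 s3=0
t6.Δ3 s5=1 s0=1 clk=1 s4=1 s6=1 s1=0 s2=1 s3=0
t7.Δ0 s5=1 s0=1 clk=1 s4=1 s6=1 s1=0 s2=1 s3=0
t7.Δ1 s5=1 s0=1 clk=0 s4=1 s6=1 s1=0 s2=1 s3=0
t8.Δ0 s5=1 s0=1 clk=0 s4=1 s6=1 s1=0 s2=1 s3=0
t8.Δ1 s5=1 s0=1 clk=1 s4=1 s6=1 s1=0 s2=1 s3=0
t8.Δ2 s5=1 s0=1 clk=1 s4=0 s6=1 s1=0 s2=1 s3=0
t8.Δ3 s5=1 s0=0 clk=1 s4=0 s6=1 s1=0 s2=1 s3=0
t9.Δ0 s5=1 s0=0 clk=1 s4=0 s6=1 s1=0 s2=1 s3=0
t9.Δ1 s5=1 s0=0 clk=0 s4=0 s6=1 s1=0 s2=1 s3=0
t10.Δ0 s5=1 s0=0 clk=0 s4=0 s6=1 s1=0 s2=1 s3=0
t10.Δ1 s5=1 s0=0 clk=1 s4=0 s6=1 s1=0 s2=1 s3=0
t10.Δ2 s5=1 s0=0 clk=1 s4=1 s6=1 s1=0 s2=1 s3=0
t10.Δ3 s5=1 s0=1 clk=1 s4=1 s6=1 s1=0 s2=1 s3=0
t11.Δ0 s5=1 s0=1 clk=1 s4=1 s6=1 s1=0 s2=1 s3=0
t11.Δ1 s5=1 s0=1 clk=0 s4=1 s6=1 s1=0 s2=1 s3=0
t12.Δ0 s5=1 s0=1 clk=0 s4=1 s6=1 s1=0 s2=1 s3=0
t12.Δ1 s5=1 s0=1 clk=1 s4=1 s6=1 s1=0 s2=1 s3=0
t12.Δ2 s5=1 s0=1 clk=1 s4=0 s6=1 s1=0 s2=1 s3=0
t12.Δ3 s5=1 s0=0 clk=1 s4=0 s6=1 s1=0 s2=1 s3=0
t13.Δ0 s5=1 s0=0 clk=1 s4=0 s6=1 s1=0 s2=1 s3=0
t13.Δ1 s5=1 s0=0 clk=0 s4=0 s6=1 s1=0 s2=1 s3=0
t14.Δ0 s5=1 s0=0 clk=0 s4=0 s6=1 s1=0 s2=1 s3=0
t14.Δ1 s5=1 s0=0 clk=1 s4=0 s6=1 s1=0 s2=1 s3=0
t14.Δ2 s5=1 s0=0 clk=1 s4=1 s6=1 s1=0 s2=1 s3=0
t14.Δ3 s5=1 s0=1 clk=1 s4=1 s6=1 s1=0 s2=1 s3=0

1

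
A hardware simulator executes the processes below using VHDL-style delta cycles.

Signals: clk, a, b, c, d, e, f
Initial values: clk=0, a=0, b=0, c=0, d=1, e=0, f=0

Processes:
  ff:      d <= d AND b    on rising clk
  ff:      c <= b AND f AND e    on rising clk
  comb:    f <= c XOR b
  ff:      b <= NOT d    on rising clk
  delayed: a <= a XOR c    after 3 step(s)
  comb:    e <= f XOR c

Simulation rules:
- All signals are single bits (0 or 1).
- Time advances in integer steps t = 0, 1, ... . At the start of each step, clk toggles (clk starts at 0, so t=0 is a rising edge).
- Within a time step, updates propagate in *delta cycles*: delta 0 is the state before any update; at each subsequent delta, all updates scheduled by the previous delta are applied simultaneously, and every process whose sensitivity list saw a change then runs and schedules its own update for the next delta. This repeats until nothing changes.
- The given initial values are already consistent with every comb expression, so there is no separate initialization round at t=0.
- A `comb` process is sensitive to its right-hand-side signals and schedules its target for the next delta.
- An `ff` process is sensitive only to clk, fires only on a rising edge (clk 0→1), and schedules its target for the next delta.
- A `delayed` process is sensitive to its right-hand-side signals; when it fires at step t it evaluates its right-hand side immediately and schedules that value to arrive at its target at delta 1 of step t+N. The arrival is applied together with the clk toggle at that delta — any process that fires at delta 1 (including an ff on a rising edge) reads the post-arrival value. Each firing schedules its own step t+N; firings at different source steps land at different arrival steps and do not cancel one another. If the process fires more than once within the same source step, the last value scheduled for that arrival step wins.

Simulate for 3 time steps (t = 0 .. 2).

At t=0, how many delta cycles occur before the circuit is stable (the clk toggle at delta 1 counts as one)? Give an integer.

[bits: a,clk,e,c,f,b,d]
t=0: Δ0=0000001 Δ1=0100001 Δ2=0100000 | 2Δ
t=1: Δ0=0100000 Δ1=0000000 | 1Δ
t=2: Δ0=0000000 Δ1=0100000 Δ2=0100010 Δ3=0100110 Δ4=0110110 | 4Δ

2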